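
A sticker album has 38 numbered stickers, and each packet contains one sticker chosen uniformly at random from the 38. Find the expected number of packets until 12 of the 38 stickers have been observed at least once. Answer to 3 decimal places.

With k distinct stickers already seen, the next new one arrives after an expected 38/(38-k) packets.
Sum over k = 0,...,11: E = 38/38 + 38/37 + 38/36 + ... + 38/28 + 38/27 = 14.1923.

14.192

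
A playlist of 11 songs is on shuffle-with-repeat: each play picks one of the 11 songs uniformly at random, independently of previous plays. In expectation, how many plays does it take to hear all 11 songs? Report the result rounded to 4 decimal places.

After k distinct songs have appeared, the next play gives a new one with probability (11-k)/11, so the expected wait for the (k+1)-th is 11/(11-k).
E[T] = 11/11 + 11/10 + 11/9 + ... + 11/2 + 11/1 = 11·H_{11}.
H_{11} = 3.01988, so E[T] = 33.21865.

33.2187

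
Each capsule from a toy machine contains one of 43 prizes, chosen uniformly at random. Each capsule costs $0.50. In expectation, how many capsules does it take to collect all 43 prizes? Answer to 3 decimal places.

The wait to go from k to k+1 distinct prizes is geometric with mean 43/(43-k).
E[T] = 43/43 + 43/42 + 43/41 + ... + 43/2 + 43/1 = 43·H_{43}.
H_{43} = 4.3500, so E[T] = 187.0499.

187.050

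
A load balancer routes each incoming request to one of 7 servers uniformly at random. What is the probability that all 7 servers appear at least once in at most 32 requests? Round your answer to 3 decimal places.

0.950

Let A_i be the event that server i is missing after 32 requests. By inclusion–exclusion on the A_i,
P(all seen) = Σ_{j=0}^{7} (-1)^j C(7,j)((7-j)/7)^32
= 1.0000 - 0.0504 + 0.0004 - 0.0000 + 0.0000 - 0.0000 + 0.0000 - 0.0000
= 0.9500.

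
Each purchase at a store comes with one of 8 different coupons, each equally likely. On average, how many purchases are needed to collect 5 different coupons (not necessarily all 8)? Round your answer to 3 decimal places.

With k distinct coupons already seen, the next new one arrives after an expected 8/(8-k) purchases.
Sum over k = 0,...,4: E = 8/8 + 8/7 + 8/6 + 8/5 + 8/4 = 7.0762.

7.076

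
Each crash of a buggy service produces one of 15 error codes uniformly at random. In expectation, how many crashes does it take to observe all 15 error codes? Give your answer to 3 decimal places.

After k distinct error codes have appeared, the next crash gives a new one with probability (15-k)/15, so the expected wait for the (k+1)-th is 15/(15-k).
E[T] = 15/15 + 15/14 + 15/13 + ... + 15/2 + 15/1 = 15·H_{15}.
H_{15} = 3.3182, so E[T] = 49.7734.

49.773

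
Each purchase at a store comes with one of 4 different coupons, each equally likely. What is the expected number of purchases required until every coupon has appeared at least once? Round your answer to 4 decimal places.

Split into phases: going from k distinct to k+1 distinct takes on average 4/(4-k) purchases.
E[T] = 4/4 + 4/3 + 4/2 + 4/1 = 4·H_{4}.
H_{4} = 2.08333, so E[T] = 8.33333.

8.3333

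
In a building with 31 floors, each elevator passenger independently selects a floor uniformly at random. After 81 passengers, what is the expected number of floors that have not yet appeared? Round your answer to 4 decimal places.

For each floor, P(unseen after 81) = (30/31)^81 = 0.07023.
By linearity of expectation, E[unseen] = 31·(30/31)^81 = 2.17714.

2.1771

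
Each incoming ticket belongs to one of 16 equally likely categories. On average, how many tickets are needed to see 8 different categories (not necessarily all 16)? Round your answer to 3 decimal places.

10.606

Going from k to k+1 distinct takes a geometric number of tickets with mean 16/(16-k).
Sum over k = 0,...,7: E = 16/16 + 16/15 + 16/14 + ... + 16/10 + 16/9 = 10.6059.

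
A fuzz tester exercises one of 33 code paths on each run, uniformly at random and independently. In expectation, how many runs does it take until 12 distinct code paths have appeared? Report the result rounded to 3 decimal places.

With k distinct code paths already seen, the next new one arrives after an expected 33/(33-k) runs.
Sum over k = 0,...,11: E = 33/33 + 33/32 + 33/31 + ... + 33/23 + 33/22 = 14.6335.

14.634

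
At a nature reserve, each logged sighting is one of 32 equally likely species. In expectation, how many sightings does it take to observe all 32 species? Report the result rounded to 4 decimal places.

Split into phases: going from k distinct to k+1 distinct takes on average 32/(32-k) sightings.
E[T] = 32/32 + 32/31 + 32/30 + ... + 32/2 + 32/1 = 32·H_{32}.
H_{32} = 4.05850, so E[T] = 129.87185.

129.8718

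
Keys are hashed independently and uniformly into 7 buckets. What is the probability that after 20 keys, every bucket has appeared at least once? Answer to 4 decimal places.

0.7039

By inclusion–exclusion over which buckets are missing,
P(all seen) = Σ_{j=0}^{7} (-1)^j C(7,j)((7-j)/7)^20
= 1.00000 - 0.32075 + 0.02510 - 0.00048 + 0.00000 - 0.00000 + 0.00000 - 0.00000
= 0.70387.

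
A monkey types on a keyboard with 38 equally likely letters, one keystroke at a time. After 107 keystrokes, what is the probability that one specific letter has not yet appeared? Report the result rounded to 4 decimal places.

0.0576

On each keystroke the fixed letter fails to appear with probability 37/38.
P(still missing after 107) = (37/38)^107 = 0.05764.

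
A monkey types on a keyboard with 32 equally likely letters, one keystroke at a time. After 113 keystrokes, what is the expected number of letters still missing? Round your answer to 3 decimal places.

0.885

For each letter, P(unseen after 113) = (31/32)^113 = 0.0277.
By linearity of expectation, E[unseen] = 32·(31/32)^113 = 0.8853.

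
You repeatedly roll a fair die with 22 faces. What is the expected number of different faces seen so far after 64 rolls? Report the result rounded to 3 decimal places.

For each face, P(seen in 64 rolls) = 1 - (21/22)^64 = 0.9491.
By linearity of expectation, E[distinct seen] = 22·(1 - (21/22)^64) = 20.8795.

20.880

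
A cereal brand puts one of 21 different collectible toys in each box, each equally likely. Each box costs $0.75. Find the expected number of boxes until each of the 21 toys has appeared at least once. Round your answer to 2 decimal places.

76.55

After k distinct toys have appeared, the next box gives a new one with probability (21-k)/21, so the expected wait for the (k+1)-th is 21/(21-k).
E[T] = 21/21 + 21/20 + 21/19 + ... + 21/2 + 21/1 = 21·H_{21}.
H_{21} = 3.645, so E[T] = 76.553.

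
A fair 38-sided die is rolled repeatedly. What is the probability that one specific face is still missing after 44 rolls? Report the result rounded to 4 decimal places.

0.3093

On each roll the fixed face fails to appear with probability 37/38.
P(still missing after 44) = (37/38)^44 = 0.30931.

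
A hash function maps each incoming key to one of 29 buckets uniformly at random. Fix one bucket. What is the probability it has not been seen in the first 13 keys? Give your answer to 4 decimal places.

0.6337

On each key the fixed bucket fails to appear with probability 28/29.
P(still missing after 13) = (28/29)^13 = 0.63370.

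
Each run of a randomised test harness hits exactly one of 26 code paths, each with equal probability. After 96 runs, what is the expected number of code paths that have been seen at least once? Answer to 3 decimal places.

For each code path, P(seen in 96 runs) = 1 - (25/26)^96 = 0.9768.
By linearity of expectation, E[distinct seen] = 26·(1 - (25/26)^96) = 25.3978.

25.398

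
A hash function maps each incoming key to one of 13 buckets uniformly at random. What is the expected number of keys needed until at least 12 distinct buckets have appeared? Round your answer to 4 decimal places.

28.3417

Going from k to k+1 distinct takes a geometric number of keys with mean 13/(13-k).
Sum over k = 0,...,11: E = 13/13 + 13/12 + 13/11 + ... + 13/3 + 13/2 = 28.34174.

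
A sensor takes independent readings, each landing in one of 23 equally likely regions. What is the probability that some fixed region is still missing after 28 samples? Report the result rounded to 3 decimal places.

Each sample misses the fixed region with probability (23-1)/23 = 22/23, independently.
P(still missing after 28) = (22/23)^28 = 0.2880.

0.288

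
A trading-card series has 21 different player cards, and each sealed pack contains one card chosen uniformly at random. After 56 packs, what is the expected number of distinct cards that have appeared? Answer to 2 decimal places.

For each card, P(seen in 56 packs) = 1 - (20/21)^56 = 0.935.
By linearity of expectation, E[distinct seen] = 21·(1 - (20/21)^56) = 19.633.

19.63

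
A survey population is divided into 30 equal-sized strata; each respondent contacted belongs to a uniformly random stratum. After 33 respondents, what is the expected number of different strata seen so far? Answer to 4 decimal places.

20.1994

For each stratum, P(seen in 33 respondents) = 1 - (29/30)^33 = 0.67331.
By linearity of expectation, E[distinct seen] = 30·(1 - (29/30)^33) = 20.19937.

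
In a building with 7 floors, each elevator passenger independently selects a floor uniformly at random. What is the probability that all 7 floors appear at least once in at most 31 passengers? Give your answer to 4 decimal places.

By inclusion–exclusion over which floors are missing,
P(all seen) = Σ_{j=0}^{7} (-1)^j C(7,j)((7-j)/7)^31
= 1.00000 - 0.05885 + 0.00062 - 0.00000 + 0.00000 - 0.00000 + 0.00000 - 0.00000
= 0.94177.

0.9418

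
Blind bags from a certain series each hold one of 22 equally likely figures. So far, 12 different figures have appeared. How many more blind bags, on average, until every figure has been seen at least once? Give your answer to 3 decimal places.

With k distinct figures already seen, the next new one takes an expected 22/(22-k) blind bags.
Sum over k = 12,...,21: E = 22/10 + 22/9 + 22/8 + ... + 22/2 + 22/1 = 64.4373.

64.437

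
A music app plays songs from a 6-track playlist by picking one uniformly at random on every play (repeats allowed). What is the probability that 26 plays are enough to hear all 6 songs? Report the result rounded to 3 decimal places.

By inclusion–exclusion over which songs are missing,
P(all seen) = Σ_{j=0}^{6} (-1)^j C(6,j)((6-j)/6)^26
= 1.0000 - 0.0524 + 0.0004 - 0.0000 + 0.0000 - 0.0000 + 0.0000
= 0.9480.

0.948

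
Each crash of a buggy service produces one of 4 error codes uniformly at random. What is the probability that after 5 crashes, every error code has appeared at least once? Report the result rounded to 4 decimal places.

Let A_i be the event that error code i is missing after 5 crashes. By inclusion–exclusion on the A_i,
P(all seen) = Σ_{j=0}^{4} (-1)^j C(4,j)((4-j)/4)^5
= 1.00000 - 0.94922 + 0.18750 - 0.00391 + 0.00000
= 0.23438.

0.2344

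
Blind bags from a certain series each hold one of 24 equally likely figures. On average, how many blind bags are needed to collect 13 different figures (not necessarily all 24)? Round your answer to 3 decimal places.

18.146

Going from k to k+1 distinct takes a geometric number of blind bags with mean 24/(24-k).
Sum over k = 0,...,12: E = 24/24 + 24/23 + 24/22 + ... + 24/13 + 24/12 = 18.1459.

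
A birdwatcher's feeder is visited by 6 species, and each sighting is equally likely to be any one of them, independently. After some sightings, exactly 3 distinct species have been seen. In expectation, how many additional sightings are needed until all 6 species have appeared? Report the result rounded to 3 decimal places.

With k distinct species already seen, the next new one takes an expected 6/(6-k) sightings.
Sum over k = 3,...,5: E = 6/3 + 6/2 + 6/1 = 11.0000.

11.000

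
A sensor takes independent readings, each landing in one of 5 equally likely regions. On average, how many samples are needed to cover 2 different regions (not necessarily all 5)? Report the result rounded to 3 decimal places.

2.250

Going from k to k+1 distinct takes a geometric number of samples with mean 5/(5-k).
Sum over k = 0,...,1: E = 5/5 + 5/4 = 2.2500.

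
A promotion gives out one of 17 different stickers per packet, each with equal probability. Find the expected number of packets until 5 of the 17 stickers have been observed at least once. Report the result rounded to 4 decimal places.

5.7178

Going from k to k+1 distinct takes a geometric number of packets with mean 17/(17-k).
Sum over k = 0,...,4: E = 17/17 + 17/16 + 17/15 + 17/14 + 17/13 = 5.71781.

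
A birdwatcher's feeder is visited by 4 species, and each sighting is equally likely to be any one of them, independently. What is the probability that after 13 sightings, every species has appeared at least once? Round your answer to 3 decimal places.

0.906

Let A_i be the event that species i is missing after 13 sightings. By inclusion–exclusion on the A_i,
P(all seen) = Σ_{j=0}^{4} (-1)^j C(4,j)((4-j)/4)^13
= 1.0000 - 0.0950 + 0.0007 - 0.0000 + 0.0000
= 0.9057.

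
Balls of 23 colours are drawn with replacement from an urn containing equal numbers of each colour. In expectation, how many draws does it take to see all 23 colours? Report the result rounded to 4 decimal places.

Split into phases: going from k distinct to k+1 distinct takes on average 23/(23-k) draws.
E[T] = 23/23 + 23/22 + 23/21 + ... + 23/2 + 23/1 = 23·H_{23}.
H_{23} = 3.73429, so E[T] = 85.88870.

85.8887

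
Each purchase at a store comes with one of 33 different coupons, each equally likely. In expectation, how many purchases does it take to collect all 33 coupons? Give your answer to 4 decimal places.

134.9303

After k distinct coupons have appeared, the next purchase gives a new one with probability (33-k)/33, so the expected wait for the (k+1)-th is 33/(33-k).
E[T] = 33/33 + 33/32 + 33/31 + ... + 33/2 + 33/1 = 33·H_{33}.
H_{33} = 4.08880, so E[T] = 134.93034.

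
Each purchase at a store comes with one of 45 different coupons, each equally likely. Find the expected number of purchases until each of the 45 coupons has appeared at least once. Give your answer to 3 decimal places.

197.773

The wait to go from k to k+1 distinct coupons is geometric with mean 45/(45-k).
E[T] = 45/45 + 45/44 + 45/43 + ... + 45/2 + 45/1 = 45·H_{45}.
H_{45} = 4.3949, so E[T] = 197.7727.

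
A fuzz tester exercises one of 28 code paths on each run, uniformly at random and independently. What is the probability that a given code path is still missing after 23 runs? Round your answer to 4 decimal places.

0.4332

Each run misses the fixed code path with probability (28-1)/28 = 27/28, independently.
P(still missing after 23) = (27/28)^23 = 0.43324.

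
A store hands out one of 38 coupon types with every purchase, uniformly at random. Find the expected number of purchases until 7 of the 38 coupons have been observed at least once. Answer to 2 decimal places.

With k distinct coupons already seen, the next new one arrives after an expected 38/(38-k) purchases.
Sum over k = 0,...,6: E = 38/38 + 38/37 + 38/36 + ... + 38/33 + 38/32 = 7.625.

7.62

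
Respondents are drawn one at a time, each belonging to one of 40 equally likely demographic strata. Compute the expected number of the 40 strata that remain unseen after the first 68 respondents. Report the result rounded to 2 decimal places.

For each stratum, P(unseen after 68) = (39/40)^68 = 0.179.
By linearity of expectation, E[unseen] = 40·(39/40)^68 = 7.151.

7.15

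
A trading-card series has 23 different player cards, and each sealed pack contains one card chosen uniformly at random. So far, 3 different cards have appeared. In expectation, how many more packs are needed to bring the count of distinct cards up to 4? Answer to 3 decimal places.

The wait to go from k to k+1 distinct cards is geometric with mean 23/(23-k).
Only the k = 3 term is needed: E = 23/20 = 1.1500.

1.150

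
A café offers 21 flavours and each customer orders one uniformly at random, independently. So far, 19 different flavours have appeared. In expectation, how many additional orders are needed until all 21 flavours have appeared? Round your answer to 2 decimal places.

The wait to go from k to k+1 distinct flavours is geometric with mean 21/(21-k).
Sum over k = 19,...,20: E = 21/2 + 21/1 = 31.500.

31.50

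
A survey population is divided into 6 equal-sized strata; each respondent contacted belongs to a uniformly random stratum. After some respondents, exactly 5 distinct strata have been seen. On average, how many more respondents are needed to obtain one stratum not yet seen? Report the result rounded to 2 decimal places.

The number of respondents until the next new stratum is geometric with success probability 1/6, so its mean is 6/1.
E = 6/1 = 6.000.

6.00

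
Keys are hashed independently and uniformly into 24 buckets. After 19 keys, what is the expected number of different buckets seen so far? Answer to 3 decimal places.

13.309

For each bucket, P(seen in 19 keys) = 1 - (23/24)^19 = 0.5545.
By linearity of expectation, E[distinct seen] = 24·(1 - (23/24)^19) = 13.3088.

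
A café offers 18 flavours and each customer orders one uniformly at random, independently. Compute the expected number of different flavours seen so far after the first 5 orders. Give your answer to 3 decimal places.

4.474

For each flavour, P(seen in 5 orders) = 1 - (17/18)^5 = 0.2486.
By linearity of expectation, E[distinct seen] = 18·(1 - (17/18)^5) = 4.4745.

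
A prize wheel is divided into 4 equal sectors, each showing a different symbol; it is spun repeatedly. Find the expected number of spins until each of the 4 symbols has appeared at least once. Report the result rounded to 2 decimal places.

8.33

The wait to go from k to k+1 distinct symbols is geometric with mean 4/(4-k).
E[T] = 4/4 + 4/3 + 4/2 + 4/1 = 4·H_{4}.
H_{4} = 2.083, so E[T] = 8.333.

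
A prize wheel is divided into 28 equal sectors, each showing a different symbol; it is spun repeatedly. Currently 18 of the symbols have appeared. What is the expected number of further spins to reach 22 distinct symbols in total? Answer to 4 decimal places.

13.4111

With k distinct symbols already seen, the next new one takes an expected 28/(28-k) spins.
Sum over k = 18,...,21: E = 28/10 + 28/9 + 28/8 + 28/7 = 13.41111.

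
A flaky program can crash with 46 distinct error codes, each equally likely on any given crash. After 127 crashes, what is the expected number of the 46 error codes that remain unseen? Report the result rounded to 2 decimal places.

For each error code, P(unseen after 127) = (45/46)^127 = 0.061.
By linearity of expectation, E[unseen] = 46·(45/46)^127 = 2.822.

2.82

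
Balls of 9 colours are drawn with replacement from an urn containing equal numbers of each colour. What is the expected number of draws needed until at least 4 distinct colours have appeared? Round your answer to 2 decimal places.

With k distinct colours already seen, the next new one arrives after an expected 9/(9-k) draws.
Sum over k = 0,...,3: E = 9/9 + 9/8 + 9/7 + 9/6 = 4.911.

4.91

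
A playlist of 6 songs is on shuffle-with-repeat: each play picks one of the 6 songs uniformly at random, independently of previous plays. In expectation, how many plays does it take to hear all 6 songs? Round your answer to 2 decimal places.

14.70

The wait to go from k to k+1 distinct songs is geometric with mean 6/(6-k).
E[T] = 6/6 + 6/5 + 6/4 + 6/3 + 6/2 + 6/1 = 6·H_{6}.
H_{6} = 2.450, so E[T] = 14.700.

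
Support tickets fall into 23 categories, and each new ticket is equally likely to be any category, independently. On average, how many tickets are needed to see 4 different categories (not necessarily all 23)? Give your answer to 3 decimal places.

With k distinct categories already seen, the next new one arrives after an expected 23/(23-k) tickets.
Sum over k = 0,...,3: E = 23/23 + 23/22 + 23/21 + 23/20 = 4.2907.

4.291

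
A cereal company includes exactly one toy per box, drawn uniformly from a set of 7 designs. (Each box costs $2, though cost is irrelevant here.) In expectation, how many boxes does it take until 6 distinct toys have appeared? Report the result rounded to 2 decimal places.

11.15

Going from k to k+1 distinct takes a geometric number of boxes with mean 7/(7-k).
Sum over k = 0,...,5: E = 7/7 + 7/6 + 7/5 + 7/4 + 7/3 + 7/2 = 11.150.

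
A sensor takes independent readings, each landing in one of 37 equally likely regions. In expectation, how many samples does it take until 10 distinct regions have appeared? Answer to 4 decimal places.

Going from k to k+1 distinct takes a geometric number of samples with mean 37/(37-k).
Sum over k = 0,...,9: E = 37/37 + 37/36 + 37/35 + ... + 37/29 + 37/28 = 11.47479.

11.4748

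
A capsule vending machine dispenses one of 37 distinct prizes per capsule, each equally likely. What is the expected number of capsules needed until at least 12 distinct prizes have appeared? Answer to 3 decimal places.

14.268

With k distinct prizes already seen, the next new one arrives after an expected 37/(37-k) capsules.
Sum over k = 0,...,11: E = 37/37 + 37/36 + 37/35 + ... + 37/27 + 37/26 = 14.2682.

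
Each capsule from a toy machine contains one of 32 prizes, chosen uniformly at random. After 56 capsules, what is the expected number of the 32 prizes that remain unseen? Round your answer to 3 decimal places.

For each prize, P(unseen after 56) = (31/32)^56 = 0.1690.
By linearity of expectation, E[unseen] = 32·(31/32)^56 = 5.4076.

5.408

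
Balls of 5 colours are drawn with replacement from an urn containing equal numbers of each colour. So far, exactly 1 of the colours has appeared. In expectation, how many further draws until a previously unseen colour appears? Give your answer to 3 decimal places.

1.250

Each draw yields a new colour with probability (5-1)/5 = 4/5, so the wait is geometric with mean 5/4.
E = 5/4 = 1.2500.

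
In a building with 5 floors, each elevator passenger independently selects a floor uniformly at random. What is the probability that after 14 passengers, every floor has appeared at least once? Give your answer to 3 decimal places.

0.788

Let A_i be the event that floor i is missing after 14 passengers. By inclusion–exclusion on the A_i,
P(all seen) = Σ_{j=0}^{5} (-1)^j C(5,j)((5-j)/5)^14
= 1.0000 - 0.2199 + 0.0078 - 0.0000 + 0.0000 - 0.0000
= 0.7879.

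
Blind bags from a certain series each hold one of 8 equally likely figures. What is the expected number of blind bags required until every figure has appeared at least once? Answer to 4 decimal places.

Split into phases: going from k distinct to k+1 distinct takes on average 8/(8-k) blind bags.
E[T] = 8/8 + 8/7 + 8/6 + ... + 8/2 + 8/1 = 8·H_{8}.
H_{8} = 2.71786, so E[T] = 21.74286.

21.7429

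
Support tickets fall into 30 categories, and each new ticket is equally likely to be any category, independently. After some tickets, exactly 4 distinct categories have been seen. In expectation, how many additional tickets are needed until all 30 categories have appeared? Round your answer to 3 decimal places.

115.633

The wait to go from k to k+1 distinct categories is geometric with mean 30/(30-k).
Sum over k = 4,...,29: E = 30/26 + 30/25 + 30/24 + ... + 30/2 + 30/1 = 115.6326.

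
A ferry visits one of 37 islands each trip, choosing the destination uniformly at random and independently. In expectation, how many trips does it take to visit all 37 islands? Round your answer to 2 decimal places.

155.46

After k distinct islands have appeared, the next trip gives a new one with probability (37-k)/37, so the expected wait for the (k+1)-th is 37/(37-k).
E[T] = 37/37 + 37/36 + 37/35 + ... + 37/2 + 37/1 = 37·H_{37}.
H_{37} = 4.202, so E[T] = 155.459.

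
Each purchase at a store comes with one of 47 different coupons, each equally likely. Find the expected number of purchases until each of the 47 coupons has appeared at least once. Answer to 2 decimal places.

The wait to go from k to k+1 distinct coupons is geometric with mean 47/(47-k).
E[T] = 47/47 + 47/46 + 47/45 + ... + 47/2 + 47/1 = 47·H_{47}.
H_{47} = 4.438, so E[T] = 208.584.

208.58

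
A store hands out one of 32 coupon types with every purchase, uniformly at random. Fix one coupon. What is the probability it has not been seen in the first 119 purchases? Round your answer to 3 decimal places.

0.023

On each purchase the fixed coupon fails to appear with probability 31/32.
P(still missing after 119) = (31/32)^119 = 0.0229.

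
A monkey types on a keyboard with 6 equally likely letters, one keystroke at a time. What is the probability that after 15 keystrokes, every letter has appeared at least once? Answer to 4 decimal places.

0.6442

By inclusion–exclusion over which letters are missing,
P(all seen) = Σ_{j=0}^{6} (-1)^j C(6,j)((6-j)/6)^15
= 1.00000 - 0.38943 + 0.03425 - 0.00061 + 0.00000 - 0.00000 + 0.00000
= 0.64421.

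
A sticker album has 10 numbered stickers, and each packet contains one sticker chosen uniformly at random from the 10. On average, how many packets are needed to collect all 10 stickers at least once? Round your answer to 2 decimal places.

Split into phases: going from k distinct to k+1 distinct takes on average 10/(10-k) packets.
E[T] = 10/10 + 10/9 + 10/8 + ... + 10/2 + 10/1 = 10·H_{10}.
H_{10} = 2.929, so E[T] = 29.290.

29.29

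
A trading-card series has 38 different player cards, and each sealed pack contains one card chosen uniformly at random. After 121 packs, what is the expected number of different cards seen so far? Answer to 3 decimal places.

36.492

For each card, P(seen in 121 packs) = 1 - (37/38)^121 = 0.9603.
By linearity of expectation, E[distinct seen] = 38·(1 - (37/38)^121) = 36.4921.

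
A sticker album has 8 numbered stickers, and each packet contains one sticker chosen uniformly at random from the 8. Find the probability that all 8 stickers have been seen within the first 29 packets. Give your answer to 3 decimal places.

0.840

Let A_i be the event that sticker i is missing after 29 packets. By inclusion–exclusion on the A_i,
P(all seen) = Σ_{j=0}^{8} (-1)^j C(8,j)((8-j)/8)^29
= 1.0000 - 0.1665 + 0.0067 - 0.0001 + 0.0000 - 0.0000 + 0.0000 - 0.0000 + 0.0000
= 0.8401.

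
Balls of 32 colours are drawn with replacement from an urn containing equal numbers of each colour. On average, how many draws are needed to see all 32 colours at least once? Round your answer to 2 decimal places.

After k distinct colours have appeared, the next draw gives a new one with probability (32-k)/32, so the expected wait for the (k+1)-th is 32/(32-k).
E[T] = 32/32 + 32/31 + 32/30 + ... + 32/2 + 32/1 = 32·H_{32}.
H_{32} = 4.058, so E[T] = 129.872.

129.87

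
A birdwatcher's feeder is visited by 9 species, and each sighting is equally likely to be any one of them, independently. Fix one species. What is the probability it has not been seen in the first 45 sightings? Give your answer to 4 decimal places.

0.0050

Each sighting misses the fixed species with probability (9-1)/9 = 8/9, independently.
P(still missing after 45) = (8/9)^45 = 0.00499.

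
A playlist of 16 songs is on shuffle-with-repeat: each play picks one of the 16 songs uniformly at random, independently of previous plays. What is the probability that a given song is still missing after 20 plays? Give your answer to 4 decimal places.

0.2751

Each play misses the fixed song with probability (16-1)/16 = 15/16, independently.
P(still missing after 20) = (15/16)^20 = 0.27506.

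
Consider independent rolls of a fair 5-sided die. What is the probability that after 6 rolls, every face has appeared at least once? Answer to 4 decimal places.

Let A_i be the event that face i is missing after 6 rolls. By inclusion–exclusion on the A_i,
P(all seen) = Σ_{j=0}^{5} (-1)^j C(5,j)((5-j)/5)^6
= 1.00000 - 1.31072 + 0.46656 - 0.04096 + 0.00032 - 0.00000
= 0.11520.

0.1152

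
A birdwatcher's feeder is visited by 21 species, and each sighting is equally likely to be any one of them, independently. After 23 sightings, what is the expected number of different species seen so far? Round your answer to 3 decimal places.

14.163

For each species, P(seen in 23 sightings) = 1 - (20/21)^23 = 0.6744.
By linearity of expectation, E[distinct seen] = 21·(1 - (20/21)^23) = 14.1630.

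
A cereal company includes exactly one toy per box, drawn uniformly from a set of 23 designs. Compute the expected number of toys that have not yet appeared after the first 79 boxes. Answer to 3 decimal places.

0.686

For each toy, P(unseen after 79) = (22/23)^79 = 0.0298.
By linearity of expectation, E[unseen] = 23·(22/23)^79 = 0.6865.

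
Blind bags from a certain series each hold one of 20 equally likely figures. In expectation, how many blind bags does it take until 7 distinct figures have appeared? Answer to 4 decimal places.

8.3521

With k distinct figures already seen, the next new one arrives after an expected 20/(20-k) blind bags.
Sum over k = 0,...,6: E = 20/20 + 20/19 + 20/18 + ... + 20/15 + 20/14 = 8.35212.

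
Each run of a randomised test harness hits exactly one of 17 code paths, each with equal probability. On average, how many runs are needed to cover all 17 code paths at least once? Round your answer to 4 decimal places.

58.4724

Split into phases: going from k distinct to k+1 distinct takes on average 17/(17-k) runs.
E[T] = 17/17 + 17/16 + 17/15 + ... + 17/2 + 17/1 = 17·H_{17}.
H_{17} = 3.43955, so E[T] = 58.47239.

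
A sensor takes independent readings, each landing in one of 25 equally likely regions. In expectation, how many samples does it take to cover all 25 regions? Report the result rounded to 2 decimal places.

95.40

After k distinct regions have appeared, the next sample gives a new one with probability (25-k)/25, so the expected wait for the (k+1)-th is 25/(25-k).
E[T] = 25/25 + 25/24 + 25/23 + ... + 25/2 + 25/1 = 25·H_{25}.
H_{25} = 3.816, so E[T] = 95.399.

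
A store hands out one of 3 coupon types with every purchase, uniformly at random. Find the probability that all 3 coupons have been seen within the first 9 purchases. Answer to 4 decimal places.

Let A_i be the event that coupon i is missing after 9 purchases. By inclusion–exclusion on the A_i,
P(all seen) = Σ_{j=0}^{3} (-1)^j C(3,j)((3-j)/3)^9
= 1.00000 - 0.07804 + 0.00015 - 0.00000
= 0.92212.

0.9221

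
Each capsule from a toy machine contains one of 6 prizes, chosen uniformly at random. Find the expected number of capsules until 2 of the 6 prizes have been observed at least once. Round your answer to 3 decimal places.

Going from k to k+1 distinct takes a geometric number of capsules with mean 6/(6-k).
Sum over k = 0,...,1: E = 6/6 + 6/5 = 2.2000.

2.200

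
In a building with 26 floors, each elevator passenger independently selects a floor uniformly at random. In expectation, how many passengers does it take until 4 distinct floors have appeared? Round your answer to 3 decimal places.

4.254

Going from k to k+1 distinct takes a geometric number of passengers with mean 26/(26-k).
Sum over k = 0,...,3: E = 26/26 + 26/25 + 26/24 + 26/23 = 4.2538.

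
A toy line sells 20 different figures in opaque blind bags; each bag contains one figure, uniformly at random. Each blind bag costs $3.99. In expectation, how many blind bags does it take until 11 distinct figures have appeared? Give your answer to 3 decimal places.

15.375

With k distinct figures already seen, the next new one arrives after an expected 20/(20-k) blind bags.
Sum over k = 0,...,10: E = 20/20 + 20/19 + 20/18 + ... + 20/11 + 20/10 = 15.3754.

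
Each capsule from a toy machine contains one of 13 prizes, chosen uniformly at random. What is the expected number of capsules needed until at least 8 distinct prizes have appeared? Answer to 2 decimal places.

11.66

Going from k to k+1 distinct takes a geometric number of capsules with mean 13/(13-k).
Sum over k = 0,...,7: E = 13/13 + 13/12 + 13/11 + ... + 13/7 + 13/6 = 11.658.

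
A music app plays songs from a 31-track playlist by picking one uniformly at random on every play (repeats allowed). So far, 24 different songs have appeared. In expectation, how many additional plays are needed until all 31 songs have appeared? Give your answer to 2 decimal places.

From k distinct to k+1 distinct takes on average 31/(31-k) plays.
Sum over k = 24,...,30: E = 31/7 + 31/6 + 31/5 + ... + 31/2 + 31/1 = 80.379.

80.38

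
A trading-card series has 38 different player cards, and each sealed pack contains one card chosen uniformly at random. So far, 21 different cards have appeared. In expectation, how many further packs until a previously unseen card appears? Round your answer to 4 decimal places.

The number of packs until the next new card is geometric with success probability 17/38, so its mean is 38/17.
E = 38/17 = 2.23529.

2.2353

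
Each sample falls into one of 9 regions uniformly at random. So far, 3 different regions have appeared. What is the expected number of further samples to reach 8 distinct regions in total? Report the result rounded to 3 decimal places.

13.050

From k distinct to k+1 distinct takes on average 9/(9-k) samples.
Sum over k = 3,...,7: E = 9/6 + 9/5 + 9/4 + 9/3 + 9/2 = 13.0500.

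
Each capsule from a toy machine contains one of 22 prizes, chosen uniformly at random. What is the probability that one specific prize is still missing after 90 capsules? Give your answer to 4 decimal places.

Each capsule misses the fixed prize with probability (22-1)/22 = 21/22, independently.
P(still missing after 90) = (21/22)^90 = 0.01519.

0.0152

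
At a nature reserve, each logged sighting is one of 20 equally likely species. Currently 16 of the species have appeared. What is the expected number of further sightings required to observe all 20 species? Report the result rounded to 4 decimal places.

41.6667

With k distinct species already seen, the next new one takes an expected 20/(20-k) sightings.
Sum over k = 16,...,19: E = 20/4 + 20/3 + 20/2 + 20/1 = 41.66667.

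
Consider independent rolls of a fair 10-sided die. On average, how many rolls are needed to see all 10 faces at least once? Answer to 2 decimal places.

The wait to go from k to k+1 distinct faces is geometric with mean 10/(10-k).
E[T] = 10/10 + 10/9 + 10/8 + ... + 10/2 + 10/1 = 10·H_{10}.
H_{10} = 2.929, so E[T] = 29.290.

29.29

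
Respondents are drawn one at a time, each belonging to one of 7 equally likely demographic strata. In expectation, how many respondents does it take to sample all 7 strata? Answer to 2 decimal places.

18.15

Split into phases: going from k distinct to k+1 distinct takes on average 7/(7-k) respondents.
E[T] = 7/7 + 7/6 + 7/5 + ... + 7/2 + 7/1 = 7·H_{7}.
H_{7} = 2.593, so E[T] = 18.150.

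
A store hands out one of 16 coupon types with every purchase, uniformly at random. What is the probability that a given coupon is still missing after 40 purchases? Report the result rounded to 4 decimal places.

Each purchase misses the fixed coupon with probability (16-1)/16 = 15/16, independently.
P(still missing after 40) = (15/16)^40 = 0.07566.

0.0757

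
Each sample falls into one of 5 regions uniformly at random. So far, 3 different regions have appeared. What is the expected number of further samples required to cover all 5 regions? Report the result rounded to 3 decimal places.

7.500

From k distinct to k+1 distinct takes on average 5/(5-k) samples.
Sum over k = 3,...,4: E = 5/2 + 5/1 = 7.5000.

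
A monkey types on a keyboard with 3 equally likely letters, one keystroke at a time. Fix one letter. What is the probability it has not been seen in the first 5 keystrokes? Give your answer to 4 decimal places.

0.1317

On each keystroke the fixed letter fails to appear with probability 2/3.
P(still missing after 5) = (2/3)^5 = 0.13169.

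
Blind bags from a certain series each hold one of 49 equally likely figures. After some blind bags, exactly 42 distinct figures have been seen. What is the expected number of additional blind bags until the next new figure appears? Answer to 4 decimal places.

7.0000

Each blind bag yields a new figure with probability (49-42)/49 = 7/49, so the wait is geometric with mean 49/7.
E = 49/7 = 7.00000.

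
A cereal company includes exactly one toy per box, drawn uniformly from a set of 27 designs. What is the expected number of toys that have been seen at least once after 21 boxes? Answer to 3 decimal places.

For each toy, P(seen in 21 boxes) = 1 - (26/27)^21 = 0.5473.
By linearity of expectation, E[distinct seen] = 27·(1 - (26/27)^21) = 14.7774.

14.777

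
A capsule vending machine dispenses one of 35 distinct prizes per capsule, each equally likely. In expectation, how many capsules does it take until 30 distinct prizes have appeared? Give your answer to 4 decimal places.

Going from k to k+1 distinct takes a geometric number of capsules with mean 35/(35-k).
Sum over k = 0,...,29: E = 35/35 + 35/34 + 35/33 + ... + 35/7 + 35/6 = 65.22068.

65.2207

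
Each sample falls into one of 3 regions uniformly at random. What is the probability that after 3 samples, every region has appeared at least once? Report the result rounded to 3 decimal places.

0.222

By inclusion–exclusion over which regions are missing,
P(all seen) = Σ_{j=0}^{3} (-1)^j C(3,j)((3-j)/3)^3
= 1.0000 - 0.8889 + 0.1111 - 0.0000
= 0.2222.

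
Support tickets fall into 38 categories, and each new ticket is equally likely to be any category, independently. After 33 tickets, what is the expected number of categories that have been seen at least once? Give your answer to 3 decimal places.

22.239

For each category, P(seen in 33 tickets) = 1 - (37/38)^33 = 0.5852.
By linearity of expectation, E[distinct seen] = 38·(1 - (37/38)^33) = 22.2391.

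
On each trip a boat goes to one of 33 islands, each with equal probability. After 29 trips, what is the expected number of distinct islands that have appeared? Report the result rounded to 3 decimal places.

19.481

For each island, P(seen in 29 trips) = 1 - (32/33)^29 = 0.5903.
By linearity of expectation, E[distinct seen] = 33·(1 - (32/33)^29) = 19.4805.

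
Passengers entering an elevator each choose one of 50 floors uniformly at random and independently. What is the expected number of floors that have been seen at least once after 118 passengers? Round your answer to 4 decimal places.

For each floor, P(seen in 118 passengers) = 1 - (49/50)^118 = 0.90781.
By linearity of expectation, E[distinct seen] = 50·(1 - (49/50)^118) = 45.39057.

45.3906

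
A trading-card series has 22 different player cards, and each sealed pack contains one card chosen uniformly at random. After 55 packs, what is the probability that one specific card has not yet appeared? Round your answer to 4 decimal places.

On each pack the fixed card fails to appear with probability 21/22.
P(still missing after 55) = (21/22)^55 = 0.07741.

0.0774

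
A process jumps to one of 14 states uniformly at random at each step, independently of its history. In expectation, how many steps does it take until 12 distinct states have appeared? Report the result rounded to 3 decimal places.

With k distinct states already seen, the next new one arrives after an expected 14/(14-k) steps.
Sum over k = 0,...,11: E = 14/14 + 14/13 + 14/12 + ... + 14/4 + 14/3 = 24.5219.

24.522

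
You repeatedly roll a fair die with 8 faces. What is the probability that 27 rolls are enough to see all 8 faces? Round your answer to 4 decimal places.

0.7943

Let A_i be the event that face i is missing after 27 rolls. By inclusion–exclusion on the A_i,
P(all seen) = Σ_{j=0}^{8} (-1)^j C(8,j)((8-j)/8)^27
= 1.00000 - 0.21742 + 0.01185 - 0.00017 + 0.00000 - 0.00000 + 0.00000 - 0.00000 + 0.00000
= 0.79426.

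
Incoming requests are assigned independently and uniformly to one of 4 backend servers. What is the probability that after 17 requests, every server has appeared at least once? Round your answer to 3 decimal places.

0.970

Let A_i be the event that server i is missing after 17 requests. By inclusion–exclusion on the A_i,
P(all seen) = Σ_{j=0}^{4} (-1)^j C(4,j)((4-j)/4)^17
= 1.0000 - 0.0301 + 0.0000 - 0.0000 + 0.0000
= 0.9700.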